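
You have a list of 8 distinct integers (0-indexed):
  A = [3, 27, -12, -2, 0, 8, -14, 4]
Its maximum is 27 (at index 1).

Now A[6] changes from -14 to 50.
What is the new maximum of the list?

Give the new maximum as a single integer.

Old max = 27 (at index 1)
Change: A[6] -14 -> 50
Changed element was NOT the old max.
  New max = max(old_max, new_val) = max(27, 50) = 50

Answer: 50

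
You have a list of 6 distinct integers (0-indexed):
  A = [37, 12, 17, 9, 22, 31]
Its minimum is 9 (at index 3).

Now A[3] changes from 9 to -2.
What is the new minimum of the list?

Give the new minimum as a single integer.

Answer: -2

Derivation:
Old min = 9 (at index 3)
Change: A[3] 9 -> -2
Changed element WAS the min. Need to check: is -2 still <= all others?
  Min of remaining elements: 12
  New min = min(-2, 12) = -2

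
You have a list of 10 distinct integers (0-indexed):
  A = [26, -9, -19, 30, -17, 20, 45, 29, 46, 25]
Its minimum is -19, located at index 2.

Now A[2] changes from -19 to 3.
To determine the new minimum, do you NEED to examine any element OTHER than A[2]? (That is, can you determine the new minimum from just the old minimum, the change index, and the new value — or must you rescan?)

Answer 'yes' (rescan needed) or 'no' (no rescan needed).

Answer: yes

Derivation:
Old min = -19 at index 2
Change at index 2: -19 -> 3
Index 2 WAS the min and new value 3 > old min -19. Must rescan other elements to find the new min.
Needs rescan: yes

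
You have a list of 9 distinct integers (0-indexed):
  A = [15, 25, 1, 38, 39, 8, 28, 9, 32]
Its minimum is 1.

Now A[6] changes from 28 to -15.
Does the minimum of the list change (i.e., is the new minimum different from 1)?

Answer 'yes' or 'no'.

Old min = 1
Change: A[6] 28 -> -15
Changed element was NOT the min; min changes only if -15 < 1.
New min = -15; changed? yes

Answer: yes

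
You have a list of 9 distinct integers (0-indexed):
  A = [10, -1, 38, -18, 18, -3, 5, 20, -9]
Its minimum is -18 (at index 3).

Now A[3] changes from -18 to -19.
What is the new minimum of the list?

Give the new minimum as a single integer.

Answer: -19

Derivation:
Old min = -18 (at index 3)
Change: A[3] -18 -> -19
Changed element WAS the min. Need to check: is -19 still <= all others?
  Min of remaining elements: -9
  New min = min(-19, -9) = -19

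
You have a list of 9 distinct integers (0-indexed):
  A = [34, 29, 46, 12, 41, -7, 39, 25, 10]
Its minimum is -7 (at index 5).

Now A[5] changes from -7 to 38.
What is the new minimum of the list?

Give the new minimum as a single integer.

Answer: 10

Derivation:
Old min = -7 (at index 5)
Change: A[5] -7 -> 38
Changed element WAS the min. Need to check: is 38 still <= all others?
  Min of remaining elements: 10
  New min = min(38, 10) = 10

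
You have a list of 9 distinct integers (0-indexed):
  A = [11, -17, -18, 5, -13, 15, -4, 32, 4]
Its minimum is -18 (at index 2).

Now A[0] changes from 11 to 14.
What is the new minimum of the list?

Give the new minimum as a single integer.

Answer: -18

Derivation:
Old min = -18 (at index 2)
Change: A[0] 11 -> 14
Changed element was NOT the old min.
  New min = min(old_min, new_val) = min(-18, 14) = -18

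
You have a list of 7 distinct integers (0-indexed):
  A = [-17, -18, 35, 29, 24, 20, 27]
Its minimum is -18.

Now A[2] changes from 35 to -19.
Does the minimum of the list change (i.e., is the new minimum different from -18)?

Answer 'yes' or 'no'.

Old min = -18
Change: A[2] 35 -> -19
Changed element was NOT the min; min changes only if -19 < -18.
New min = -19; changed? yes

Answer: yes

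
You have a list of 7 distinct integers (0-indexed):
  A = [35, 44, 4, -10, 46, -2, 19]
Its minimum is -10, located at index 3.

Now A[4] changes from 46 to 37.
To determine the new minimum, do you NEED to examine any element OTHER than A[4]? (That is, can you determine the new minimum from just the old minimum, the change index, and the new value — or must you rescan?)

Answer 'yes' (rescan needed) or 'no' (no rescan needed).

Old min = -10 at index 3
Change at index 4: 46 -> 37
Index 4 was NOT the min. New min = min(-10, 37). No rescan of other elements needed.
Needs rescan: no

Answer: no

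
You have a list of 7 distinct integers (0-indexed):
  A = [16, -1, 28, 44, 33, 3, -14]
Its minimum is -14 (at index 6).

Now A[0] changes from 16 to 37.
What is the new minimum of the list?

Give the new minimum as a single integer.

Answer: -14

Derivation:
Old min = -14 (at index 6)
Change: A[0] 16 -> 37
Changed element was NOT the old min.
  New min = min(old_min, new_val) = min(-14, 37) = -14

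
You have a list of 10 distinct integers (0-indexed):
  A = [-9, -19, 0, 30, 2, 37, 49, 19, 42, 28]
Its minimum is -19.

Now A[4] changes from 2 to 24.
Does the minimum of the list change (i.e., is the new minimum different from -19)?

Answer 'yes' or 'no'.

Old min = -19
Change: A[4] 2 -> 24
Changed element was NOT the min; min changes only if 24 < -19.
New min = -19; changed? no

Answer: no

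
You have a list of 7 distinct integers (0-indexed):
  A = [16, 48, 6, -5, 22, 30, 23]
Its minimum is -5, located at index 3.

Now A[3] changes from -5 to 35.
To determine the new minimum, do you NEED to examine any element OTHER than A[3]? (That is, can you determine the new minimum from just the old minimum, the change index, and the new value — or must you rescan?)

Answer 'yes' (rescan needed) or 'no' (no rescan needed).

Answer: yes

Derivation:
Old min = -5 at index 3
Change at index 3: -5 -> 35
Index 3 WAS the min and new value 35 > old min -5. Must rescan other elements to find the new min.
Needs rescan: yes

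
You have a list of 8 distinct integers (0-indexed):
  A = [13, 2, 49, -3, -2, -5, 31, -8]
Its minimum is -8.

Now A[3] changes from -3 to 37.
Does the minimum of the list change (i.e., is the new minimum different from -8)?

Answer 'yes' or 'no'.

Old min = -8
Change: A[3] -3 -> 37
Changed element was NOT the min; min changes only if 37 < -8.
New min = -8; changed? no

Answer: no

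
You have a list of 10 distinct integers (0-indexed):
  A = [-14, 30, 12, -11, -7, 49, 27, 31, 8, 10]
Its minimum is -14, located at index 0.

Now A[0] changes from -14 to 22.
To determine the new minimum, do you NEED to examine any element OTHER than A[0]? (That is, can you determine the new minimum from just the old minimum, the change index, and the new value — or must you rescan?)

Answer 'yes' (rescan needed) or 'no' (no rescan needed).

Old min = -14 at index 0
Change at index 0: -14 -> 22
Index 0 WAS the min and new value 22 > old min -14. Must rescan other elements to find the new min.
Needs rescan: yes

Answer: yes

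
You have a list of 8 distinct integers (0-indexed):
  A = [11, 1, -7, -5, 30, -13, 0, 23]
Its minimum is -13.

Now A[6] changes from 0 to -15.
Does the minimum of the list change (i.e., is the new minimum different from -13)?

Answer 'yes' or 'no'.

Old min = -13
Change: A[6] 0 -> -15
Changed element was NOT the min; min changes only if -15 < -13.
New min = -15; changed? yes

Answer: yes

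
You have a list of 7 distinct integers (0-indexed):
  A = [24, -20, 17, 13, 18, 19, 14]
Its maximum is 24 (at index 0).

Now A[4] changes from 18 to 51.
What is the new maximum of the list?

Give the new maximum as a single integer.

Old max = 24 (at index 0)
Change: A[4] 18 -> 51
Changed element was NOT the old max.
  New max = max(old_max, new_val) = max(24, 51) = 51

Answer: 51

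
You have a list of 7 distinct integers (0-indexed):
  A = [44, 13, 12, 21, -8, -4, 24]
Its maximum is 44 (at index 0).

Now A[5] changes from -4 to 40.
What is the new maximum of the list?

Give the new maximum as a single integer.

Answer: 44

Derivation:
Old max = 44 (at index 0)
Change: A[5] -4 -> 40
Changed element was NOT the old max.
  New max = max(old_max, new_val) = max(44, 40) = 44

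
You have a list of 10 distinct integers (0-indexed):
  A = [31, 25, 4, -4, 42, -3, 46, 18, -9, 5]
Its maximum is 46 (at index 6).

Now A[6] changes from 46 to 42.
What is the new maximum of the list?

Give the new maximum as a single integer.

Answer: 42

Derivation:
Old max = 46 (at index 6)
Change: A[6] 46 -> 42
Changed element WAS the max -> may need rescan.
  Max of remaining elements: 42
  New max = max(42, 42) = 42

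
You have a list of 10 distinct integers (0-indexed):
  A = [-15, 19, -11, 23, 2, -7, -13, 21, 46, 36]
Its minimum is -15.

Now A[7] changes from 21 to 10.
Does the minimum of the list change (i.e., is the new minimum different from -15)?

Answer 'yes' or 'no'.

Answer: no

Derivation:
Old min = -15
Change: A[7] 21 -> 10
Changed element was NOT the min; min changes only if 10 < -15.
New min = -15; changed? no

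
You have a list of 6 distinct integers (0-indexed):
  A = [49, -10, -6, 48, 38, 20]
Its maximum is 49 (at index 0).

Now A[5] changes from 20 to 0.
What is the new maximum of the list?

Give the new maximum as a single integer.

Answer: 49

Derivation:
Old max = 49 (at index 0)
Change: A[5] 20 -> 0
Changed element was NOT the old max.
  New max = max(old_max, new_val) = max(49, 0) = 49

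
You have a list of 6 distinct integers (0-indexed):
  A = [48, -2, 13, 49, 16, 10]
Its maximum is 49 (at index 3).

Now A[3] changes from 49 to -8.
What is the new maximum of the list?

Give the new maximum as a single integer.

Old max = 49 (at index 3)
Change: A[3] 49 -> -8
Changed element WAS the max -> may need rescan.
  Max of remaining elements: 48
  New max = max(-8, 48) = 48

Answer: 48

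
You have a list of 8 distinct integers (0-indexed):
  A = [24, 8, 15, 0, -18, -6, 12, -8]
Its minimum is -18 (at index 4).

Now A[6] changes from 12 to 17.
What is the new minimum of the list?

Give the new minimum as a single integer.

Answer: -18

Derivation:
Old min = -18 (at index 4)
Change: A[6] 12 -> 17
Changed element was NOT the old min.
  New min = min(old_min, new_val) = min(-18, 17) = -18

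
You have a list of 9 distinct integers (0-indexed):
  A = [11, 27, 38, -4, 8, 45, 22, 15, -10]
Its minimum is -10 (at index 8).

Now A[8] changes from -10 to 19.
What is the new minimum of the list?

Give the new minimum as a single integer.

Answer: -4

Derivation:
Old min = -10 (at index 8)
Change: A[8] -10 -> 19
Changed element WAS the min. Need to check: is 19 still <= all others?
  Min of remaining elements: -4
  New min = min(19, -4) = -4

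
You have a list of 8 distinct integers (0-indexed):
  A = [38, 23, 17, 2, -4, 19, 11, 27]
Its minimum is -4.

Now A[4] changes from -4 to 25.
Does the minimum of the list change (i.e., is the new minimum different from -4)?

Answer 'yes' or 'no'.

Old min = -4
Change: A[4] -4 -> 25
Changed element was the min; new min must be rechecked.
New min = 2; changed? yes

Answer: yes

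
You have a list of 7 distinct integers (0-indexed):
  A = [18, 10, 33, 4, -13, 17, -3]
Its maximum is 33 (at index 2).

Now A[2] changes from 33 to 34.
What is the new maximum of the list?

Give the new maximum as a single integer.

Old max = 33 (at index 2)
Change: A[2] 33 -> 34
Changed element WAS the max -> may need rescan.
  Max of remaining elements: 18
  New max = max(34, 18) = 34

Answer: 34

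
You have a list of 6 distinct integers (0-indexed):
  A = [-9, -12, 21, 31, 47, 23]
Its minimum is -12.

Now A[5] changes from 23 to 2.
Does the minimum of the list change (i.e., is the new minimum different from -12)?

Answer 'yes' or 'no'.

Answer: no

Derivation:
Old min = -12
Change: A[5] 23 -> 2
Changed element was NOT the min; min changes only if 2 < -12.
New min = -12; changed? no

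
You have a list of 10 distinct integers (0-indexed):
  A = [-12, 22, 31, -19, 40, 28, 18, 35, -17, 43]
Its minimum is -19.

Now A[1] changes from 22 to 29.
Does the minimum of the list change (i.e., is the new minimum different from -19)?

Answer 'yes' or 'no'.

Old min = -19
Change: A[1] 22 -> 29
Changed element was NOT the min; min changes only if 29 < -19.
New min = -19; changed? no

Answer: no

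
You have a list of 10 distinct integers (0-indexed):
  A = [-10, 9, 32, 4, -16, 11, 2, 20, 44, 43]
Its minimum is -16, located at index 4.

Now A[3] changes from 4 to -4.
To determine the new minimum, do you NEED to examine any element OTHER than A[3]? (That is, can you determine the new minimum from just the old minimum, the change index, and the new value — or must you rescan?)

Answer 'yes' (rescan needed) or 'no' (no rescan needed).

Old min = -16 at index 4
Change at index 3: 4 -> -4
Index 3 was NOT the min. New min = min(-16, -4). No rescan of other elements needed.
Needs rescan: no

Answer: no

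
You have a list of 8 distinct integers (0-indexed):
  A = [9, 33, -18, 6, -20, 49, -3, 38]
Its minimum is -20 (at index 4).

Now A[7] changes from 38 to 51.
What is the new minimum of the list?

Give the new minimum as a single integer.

Old min = -20 (at index 4)
Change: A[7] 38 -> 51
Changed element was NOT the old min.
  New min = min(old_min, new_val) = min(-20, 51) = -20

Answer: -20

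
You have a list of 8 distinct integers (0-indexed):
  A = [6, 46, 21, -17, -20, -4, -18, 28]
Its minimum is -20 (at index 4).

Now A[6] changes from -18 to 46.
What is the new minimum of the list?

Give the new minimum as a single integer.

Old min = -20 (at index 4)
Change: A[6] -18 -> 46
Changed element was NOT the old min.
  New min = min(old_min, new_val) = min(-20, 46) = -20

Answer: -20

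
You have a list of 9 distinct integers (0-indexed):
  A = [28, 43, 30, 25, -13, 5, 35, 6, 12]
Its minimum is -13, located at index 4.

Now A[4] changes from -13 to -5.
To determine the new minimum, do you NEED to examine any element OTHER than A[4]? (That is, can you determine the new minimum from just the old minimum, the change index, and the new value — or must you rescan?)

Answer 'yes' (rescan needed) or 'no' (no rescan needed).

Old min = -13 at index 4
Change at index 4: -13 -> -5
Index 4 WAS the min and new value -5 > old min -13. Must rescan other elements to find the new min.
Needs rescan: yes

Answer: yes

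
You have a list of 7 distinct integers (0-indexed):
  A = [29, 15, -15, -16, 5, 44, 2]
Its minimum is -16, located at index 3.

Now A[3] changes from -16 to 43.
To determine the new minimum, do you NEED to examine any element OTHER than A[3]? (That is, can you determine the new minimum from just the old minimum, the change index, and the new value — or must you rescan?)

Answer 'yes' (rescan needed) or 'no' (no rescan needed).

Answer: yes

Derivation:
Old min = -16 at index 3
Change at index 3: -16 -> 43
Index 3 WAS the min and new value 43 > old min -16. Must rescan other elements to find the new min.
Needs rescan: yes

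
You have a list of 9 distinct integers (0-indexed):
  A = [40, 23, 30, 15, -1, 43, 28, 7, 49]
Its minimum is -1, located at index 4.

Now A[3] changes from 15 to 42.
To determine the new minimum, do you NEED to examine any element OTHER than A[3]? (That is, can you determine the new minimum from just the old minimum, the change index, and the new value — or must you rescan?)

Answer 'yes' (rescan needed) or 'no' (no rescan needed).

Answer: no

Derivation:
Old min = -1 at index 4
Change at index 3: 15 -> 42
Index 3 was NOT the min. New min = min(-1, 42). No rescan of other elements needed.
Needs rescan: no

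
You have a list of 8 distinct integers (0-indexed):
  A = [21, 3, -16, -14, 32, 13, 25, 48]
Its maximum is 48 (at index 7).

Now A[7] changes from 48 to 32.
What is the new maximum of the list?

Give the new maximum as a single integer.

Answer: 32

Derivation:
Old max = 48 (at index 7)
Change: A[7] 48 -> 32
Changed element WAS the max -> may need rescan.
  Max of remaining elements: 32
  New max = max(32, 32) = 32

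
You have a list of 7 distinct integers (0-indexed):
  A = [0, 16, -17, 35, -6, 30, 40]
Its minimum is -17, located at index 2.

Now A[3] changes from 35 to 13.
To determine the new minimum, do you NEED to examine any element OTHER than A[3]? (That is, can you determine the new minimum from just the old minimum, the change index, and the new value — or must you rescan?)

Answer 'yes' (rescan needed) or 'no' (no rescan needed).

Answer: no

Derivation:
Old min = -17 at index 2
Change at index 3: 35 -> 13
Index 3 was NOT the min. New min = min(-17, 13). No rescan of other elements needed.
Needs rescan: no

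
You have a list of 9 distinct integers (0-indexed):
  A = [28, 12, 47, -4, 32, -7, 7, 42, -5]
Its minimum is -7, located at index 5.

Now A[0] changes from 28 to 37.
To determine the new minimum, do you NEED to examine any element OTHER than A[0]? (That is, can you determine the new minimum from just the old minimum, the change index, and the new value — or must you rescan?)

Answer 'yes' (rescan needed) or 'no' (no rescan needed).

Answer: no

Derivation:
Old min = -7 at index 5
Change at index 0: 28 -> 37
Index 0 was NOT the min. New min = min(-7, 37). No rescan of other elements needed.
Needs rescan: no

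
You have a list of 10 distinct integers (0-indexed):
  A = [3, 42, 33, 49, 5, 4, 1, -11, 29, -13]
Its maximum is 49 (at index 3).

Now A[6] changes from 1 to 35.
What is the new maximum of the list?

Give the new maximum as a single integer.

Old max = 49 (at index 3)
Change: A[6] 1 -> 35
Changed element was NOT the old max.
  New max = max(old_max, new_val) = max(49, 35) = 49

Answer: 49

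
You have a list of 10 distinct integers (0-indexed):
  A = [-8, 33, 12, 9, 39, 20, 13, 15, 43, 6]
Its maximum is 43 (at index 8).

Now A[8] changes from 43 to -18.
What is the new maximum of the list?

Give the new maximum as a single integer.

Old max = 43 (at index 8)
Change: A[8] 43 -> -18
Changed element WAS the max -> may need rescan.
  Max of remaining elements: 39
  New max = max(-18, 39) = 39

Answer: 39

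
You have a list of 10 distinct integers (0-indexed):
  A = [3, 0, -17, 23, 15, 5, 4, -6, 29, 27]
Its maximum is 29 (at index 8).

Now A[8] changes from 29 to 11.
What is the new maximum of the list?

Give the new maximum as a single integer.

Old max = 29 (at index 8)
Change: A[8] 29 -> 11
Changed element WAS the max -> may need rescan.
  Max of remaining elements: 27
  New max = max(11, 27) = 27

Answer: 27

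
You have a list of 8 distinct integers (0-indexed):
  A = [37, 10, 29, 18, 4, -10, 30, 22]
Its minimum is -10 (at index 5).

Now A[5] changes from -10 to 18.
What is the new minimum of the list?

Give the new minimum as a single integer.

Answer: 4

Derivation:
Old min = -10 (at index 5)
Change: A[5] -10 -> 18
Changed element WAS the min. Need to check: is 18 still <= all others?
  Min of remaining elements: 4
  New min = min(18, 4) = 4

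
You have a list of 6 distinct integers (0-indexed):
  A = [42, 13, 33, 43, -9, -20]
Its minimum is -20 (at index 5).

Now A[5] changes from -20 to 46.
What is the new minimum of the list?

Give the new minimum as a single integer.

Old min = -20 (at index 5)
Change: A[5] -20 -> 46
Changed element WAS the min. Need to check: is 46 still <= all others?
  Min of remaining elements: -9
  New min = min(46, -9) = -9

Answer: -9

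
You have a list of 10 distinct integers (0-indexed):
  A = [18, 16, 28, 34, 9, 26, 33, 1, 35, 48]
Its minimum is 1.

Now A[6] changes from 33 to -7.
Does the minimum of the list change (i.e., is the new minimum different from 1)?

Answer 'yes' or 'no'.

Answer: yes

Derivation:
Old min = 1
Change: A[6] 33 -> -7
Changed element was NOT the min; min changes only if -7 < 1.
New min = -7; changed? yes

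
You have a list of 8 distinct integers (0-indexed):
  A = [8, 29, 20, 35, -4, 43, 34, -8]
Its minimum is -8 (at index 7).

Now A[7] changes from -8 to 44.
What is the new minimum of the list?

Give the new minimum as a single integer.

Answer: -4

Derivation:
Old min = -8 (at index 7)
Change: A[7] -8 -> 44
Changed element WAS the min. Need to check: is 44 still <= all others?
  Min of remaining elements: -4
  New min = min(44, -4) = -4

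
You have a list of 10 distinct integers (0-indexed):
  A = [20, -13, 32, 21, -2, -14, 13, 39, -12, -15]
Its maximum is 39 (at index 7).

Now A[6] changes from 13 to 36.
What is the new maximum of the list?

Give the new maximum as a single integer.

Old max = 39 (at index 7)
Change: A[6] 13 -> 36
Changed element was NOT the old max.
  New max = max(old_max, new_val) = max(39, 36) = 39

Answer: 39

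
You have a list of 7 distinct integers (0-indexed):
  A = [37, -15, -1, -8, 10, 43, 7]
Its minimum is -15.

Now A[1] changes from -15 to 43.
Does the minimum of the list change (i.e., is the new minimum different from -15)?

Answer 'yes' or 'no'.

Answer: yes

Derivation:
Old min = -15
Change: A[1] -15 -> 43
Changed element was the min; new min must be rechecked.
New min = -8; changed? yes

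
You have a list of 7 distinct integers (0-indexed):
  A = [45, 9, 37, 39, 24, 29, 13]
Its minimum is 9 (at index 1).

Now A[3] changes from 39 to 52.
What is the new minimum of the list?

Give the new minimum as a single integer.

Answer: 9

Derivation:
Old min = 9 (at index 1)
Change: A[3] 39 -> 52
Changed element was NOT the old min.
  New min = min(old_min, new_val) = min(9, 52) = 9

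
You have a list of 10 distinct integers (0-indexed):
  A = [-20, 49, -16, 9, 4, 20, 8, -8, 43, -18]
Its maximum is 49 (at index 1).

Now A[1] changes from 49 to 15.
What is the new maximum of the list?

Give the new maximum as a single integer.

Answer: 43

Derivation:
Old max = 49 (at index 1)
Change: A[1] 49 -> 15
Changed element WAS the max -> may need rescan.
  Max of remaining elements: 43
  New max = max(15, 43) = 43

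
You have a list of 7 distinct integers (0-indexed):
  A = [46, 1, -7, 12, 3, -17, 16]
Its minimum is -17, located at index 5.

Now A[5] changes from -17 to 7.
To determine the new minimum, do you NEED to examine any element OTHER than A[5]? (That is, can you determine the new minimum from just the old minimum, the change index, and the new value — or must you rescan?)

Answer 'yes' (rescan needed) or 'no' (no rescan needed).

Old min = -17 at index 5
Change at index 5: -17 -> 7
Index 5 WAS the min and new value 7 > old min -17. Must rescan other elements to find the new min.
Needs rescan: yes

Answer: yes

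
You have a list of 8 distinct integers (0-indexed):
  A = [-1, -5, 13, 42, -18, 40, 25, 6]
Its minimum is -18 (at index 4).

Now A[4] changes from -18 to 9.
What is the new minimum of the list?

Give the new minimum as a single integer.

Old min = -18 (at index 4)
Change: A[4] -18 -> 9
Changed element WAS the min. Need to check: is 9 still <= all others?
  Min of remaining elements: -5
  New min = min(9, -5) = -5

Answer: -5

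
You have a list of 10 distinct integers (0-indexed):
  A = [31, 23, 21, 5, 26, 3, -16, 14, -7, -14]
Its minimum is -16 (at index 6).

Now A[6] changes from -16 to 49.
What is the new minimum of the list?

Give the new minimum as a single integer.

Old min = -16 (at index 6)
Change: A[6] -16 -> 49
Changed element WAS the min. Need to check: is 49 still <= all others?
  Min of remaining elements: -14
  New min = min(49, -14) = -14

Answer: -14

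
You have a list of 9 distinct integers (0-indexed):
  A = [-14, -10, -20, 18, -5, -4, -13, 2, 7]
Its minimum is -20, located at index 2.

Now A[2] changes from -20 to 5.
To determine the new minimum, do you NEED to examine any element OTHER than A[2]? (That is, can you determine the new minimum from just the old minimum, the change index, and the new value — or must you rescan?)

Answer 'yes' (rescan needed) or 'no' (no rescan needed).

Answer: yes

Derivation:
Old min = -20 at index 2
Change at index 2: -20 -> 5
Index 2 WAS the min and new value 5 > old min -20. Must rescan other elements to find the new min.
Needs rescan: yes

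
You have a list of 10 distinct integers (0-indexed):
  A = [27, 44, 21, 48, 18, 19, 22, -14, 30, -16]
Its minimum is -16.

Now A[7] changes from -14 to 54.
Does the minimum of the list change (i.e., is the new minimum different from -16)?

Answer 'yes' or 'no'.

Answer: no

Derivation:
Old min = -16
Change: A[7] -14 -> 54
Changed element was NOT the min; min changes only if 54 < -16.
New min = -16; changed? no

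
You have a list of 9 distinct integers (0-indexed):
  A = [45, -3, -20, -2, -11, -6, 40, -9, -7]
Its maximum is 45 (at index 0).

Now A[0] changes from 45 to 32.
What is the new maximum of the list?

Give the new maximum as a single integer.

Old max = 45 (at index 0)
Change: A[0] 45 -> 32
Changed element WAS the max -> may need rescan.
  Max of remaining elements: 40
  New max = max(32, 40) = 40

Answer: 40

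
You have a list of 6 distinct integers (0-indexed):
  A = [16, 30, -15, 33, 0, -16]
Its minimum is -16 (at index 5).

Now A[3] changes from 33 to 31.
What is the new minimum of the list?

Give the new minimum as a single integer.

Answer: -16

Derivation:
Old min = -16 (at index 5)
Change: A[3] 33 -> 31
Changed element was NOT the old min.
  New min = min(old_min, new_val) = min(-16, 31) = -16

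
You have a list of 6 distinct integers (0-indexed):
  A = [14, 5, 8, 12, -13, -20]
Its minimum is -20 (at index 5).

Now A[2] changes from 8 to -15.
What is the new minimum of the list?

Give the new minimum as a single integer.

Old min = -20 (at index 5)
Change: A[2] 8 -> -15
Changed element was NOT the old min.
  New min = min(old_min, new_val) = min(-20, -15) = -20

Answer: -20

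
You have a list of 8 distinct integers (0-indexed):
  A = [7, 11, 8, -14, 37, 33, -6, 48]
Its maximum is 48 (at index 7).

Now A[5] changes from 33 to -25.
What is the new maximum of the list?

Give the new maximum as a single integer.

Old max = 48 (at index 7)
Change: A[5] 33 -> -25
Changed element was NOT the old max.
  New max = max(old_max, new_val) = max(48, -25) = 48

Answer: 48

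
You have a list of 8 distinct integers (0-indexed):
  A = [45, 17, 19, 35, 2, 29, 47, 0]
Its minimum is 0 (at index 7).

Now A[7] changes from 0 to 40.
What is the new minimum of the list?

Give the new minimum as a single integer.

Old min = 0 (at index 7)
Change: A[7] 0 -> 40
Changed element WAS the min. Need to check: is 40 still <= all others?
  Min of remaining elements: 2
  New min = min(40, 2) = 2

Answer: 2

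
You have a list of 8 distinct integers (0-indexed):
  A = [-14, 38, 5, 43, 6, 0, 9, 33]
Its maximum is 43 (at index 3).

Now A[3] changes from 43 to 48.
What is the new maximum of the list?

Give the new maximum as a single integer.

Answer: 48

Derivation:
Old max = 43 (at index 3)
Change: A[3] 43 -> 48
Changed element WAS the max -> may need rescan.
  Max of remaining elements: 38
  New max = max(48, 38) = 48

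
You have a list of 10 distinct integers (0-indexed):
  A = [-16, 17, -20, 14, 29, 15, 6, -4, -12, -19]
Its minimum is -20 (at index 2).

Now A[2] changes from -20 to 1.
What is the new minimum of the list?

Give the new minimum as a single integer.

Answer: -19

Derivation:
Old min = -20 (at index 2)
Change: A[2] -20 -> 1
Changed element WAS the min. Need to check: is 1 still <= all others?
  Min of remaining elements: -19
  New min = min(1, -19) = -19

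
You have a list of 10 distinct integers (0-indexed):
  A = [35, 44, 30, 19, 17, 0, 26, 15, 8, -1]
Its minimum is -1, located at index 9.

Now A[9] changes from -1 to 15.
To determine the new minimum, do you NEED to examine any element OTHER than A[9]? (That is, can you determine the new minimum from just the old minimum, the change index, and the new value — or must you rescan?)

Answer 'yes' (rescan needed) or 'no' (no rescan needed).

Answer: yes

Derivation:
Old min = -1 at index 9
Change at index 9: -1 -> 15
Index 9 WAS the min and new value 15 > old min -1. Must rescan other elements to find the new min.
Needs rescan: yes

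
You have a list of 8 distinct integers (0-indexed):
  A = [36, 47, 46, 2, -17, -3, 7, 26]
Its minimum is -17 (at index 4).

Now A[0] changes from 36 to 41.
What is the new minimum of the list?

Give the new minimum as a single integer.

Old min = -17 (at index 4)
Change: A[0] 36 -> 41
Changed element was NOT the old min.
  New min = min(old_min, new_val) = min(-17, 41) = -17

Answer: -17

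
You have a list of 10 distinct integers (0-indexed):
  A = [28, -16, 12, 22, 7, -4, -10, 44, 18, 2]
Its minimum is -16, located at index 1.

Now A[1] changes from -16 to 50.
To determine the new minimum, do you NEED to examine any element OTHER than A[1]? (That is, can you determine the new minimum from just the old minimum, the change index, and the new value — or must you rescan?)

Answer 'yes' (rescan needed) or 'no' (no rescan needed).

Answer: yes

Derivation:
Old min = -16 at index 1
Change at index 1: -16 -> 50
Index 1 WAS the min and new value 50 > old min -16. Must rescan other elements to find the new min.
Needs rescan: yes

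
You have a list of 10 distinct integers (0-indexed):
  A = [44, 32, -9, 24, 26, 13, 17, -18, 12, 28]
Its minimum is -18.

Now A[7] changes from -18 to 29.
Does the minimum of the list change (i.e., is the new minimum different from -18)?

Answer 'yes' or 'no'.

Old min = -18
Change: A[7] -18 -> 29
Changed element was the min; new min must be rechecked.
New min = -9; changed? yes

Answer: yes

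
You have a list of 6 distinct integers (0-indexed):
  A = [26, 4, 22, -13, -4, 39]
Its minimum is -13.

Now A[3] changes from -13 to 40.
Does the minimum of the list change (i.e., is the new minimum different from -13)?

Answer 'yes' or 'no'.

Answer: yes

Derivation:
Old min = -13
Change: A[3] -13 -> 40
Changed element was the min; new min must be rechecked.
New min = -4; changed? yes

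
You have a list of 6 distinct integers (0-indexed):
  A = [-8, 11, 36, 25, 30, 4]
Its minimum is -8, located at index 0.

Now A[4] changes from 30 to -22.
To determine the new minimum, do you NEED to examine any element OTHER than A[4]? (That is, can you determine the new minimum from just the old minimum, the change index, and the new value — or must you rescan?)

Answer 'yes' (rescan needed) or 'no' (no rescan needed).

Answer: no

Derivation:
Old min = -8 at index 0
Change at index 4: 30 -> -22
Index 4 was NOT the min. New min = min(-8, -22). No rescan of other elements needed.
Needs rescan: no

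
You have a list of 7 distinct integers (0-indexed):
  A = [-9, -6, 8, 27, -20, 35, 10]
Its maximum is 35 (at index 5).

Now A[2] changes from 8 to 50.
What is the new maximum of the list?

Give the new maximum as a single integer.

Old max = 35 (at index 5)
Change: A[2] 8 -> 50
Changed element was NOT the old max.
  New max = max(old_max, new_val) = max(35, 50) = 50

Answer: 50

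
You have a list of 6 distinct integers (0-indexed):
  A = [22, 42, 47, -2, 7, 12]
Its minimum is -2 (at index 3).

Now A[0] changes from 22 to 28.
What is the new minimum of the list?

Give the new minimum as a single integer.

Old min = -2 (at index 3)
Change: A[0] 22 -> 28
Changed element was NOT the old min.
  New min = min(old_min, new_val) = min(-2, 28) = -2

Answer: -2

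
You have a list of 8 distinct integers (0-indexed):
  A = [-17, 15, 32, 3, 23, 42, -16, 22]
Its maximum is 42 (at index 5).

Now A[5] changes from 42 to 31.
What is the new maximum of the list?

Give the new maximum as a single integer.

Answer: 32

Derivation:
Old max = 42 (at index 5)
Change: A[5] 42 -> 31
Changed element WAS the max -> may need rescan.
  Max of remaining elements: 32
  New max = max(31, 32) = 32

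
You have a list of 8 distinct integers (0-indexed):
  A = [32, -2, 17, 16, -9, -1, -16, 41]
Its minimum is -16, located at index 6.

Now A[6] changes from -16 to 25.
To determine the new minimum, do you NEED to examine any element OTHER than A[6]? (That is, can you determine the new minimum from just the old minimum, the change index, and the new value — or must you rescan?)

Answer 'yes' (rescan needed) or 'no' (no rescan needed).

Old min = -16 at index 6
Change at index 6: -16 -> 25
Index 6 WAS the min and new value 25 > old min -16. Must rescan other elements to find the new min.
Needs rescan: yes

Answer: yes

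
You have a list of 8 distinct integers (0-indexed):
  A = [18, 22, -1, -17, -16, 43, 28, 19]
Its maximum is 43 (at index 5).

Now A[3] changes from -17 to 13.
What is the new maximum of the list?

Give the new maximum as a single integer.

Old max = 43 (at index 5)
Change: A[3] -17 -> 13
Changed element was NOT the old max.
  New max = max(old_max, new_val) = max(43, 13) = 43

Answer: 43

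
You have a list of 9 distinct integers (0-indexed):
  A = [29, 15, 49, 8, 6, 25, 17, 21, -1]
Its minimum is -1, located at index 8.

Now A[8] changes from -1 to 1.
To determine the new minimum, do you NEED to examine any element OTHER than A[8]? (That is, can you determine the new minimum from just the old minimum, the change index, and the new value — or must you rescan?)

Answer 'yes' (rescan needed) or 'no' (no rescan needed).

Answer: yes

Derivation:
Old min = -1 at index 8
Change at index 8: -1 -> 1
Index 8 WAS the min and new value 1 > old min -1. Must rescan other elements to find the new min.
Needs rescan: yes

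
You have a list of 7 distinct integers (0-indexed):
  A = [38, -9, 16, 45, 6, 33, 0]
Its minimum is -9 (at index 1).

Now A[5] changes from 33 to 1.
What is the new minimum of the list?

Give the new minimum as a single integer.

Answer: -9

Derivation:
Old min = -9 (at index 1)
Change: A[5] 33 -> 1
Changed element was NOT the old min.
  New min = min(old_min, new_val) = min(-9, 1) = -9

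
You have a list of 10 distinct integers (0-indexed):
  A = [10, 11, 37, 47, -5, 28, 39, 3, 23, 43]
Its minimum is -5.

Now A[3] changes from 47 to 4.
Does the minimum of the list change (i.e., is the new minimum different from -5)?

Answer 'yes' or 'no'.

Old min = -5
Change: A[3] 47 -> 4
Changed element was NOT the min; min changes only if 4 < -5.
New min = -5; changed? no

Answer: no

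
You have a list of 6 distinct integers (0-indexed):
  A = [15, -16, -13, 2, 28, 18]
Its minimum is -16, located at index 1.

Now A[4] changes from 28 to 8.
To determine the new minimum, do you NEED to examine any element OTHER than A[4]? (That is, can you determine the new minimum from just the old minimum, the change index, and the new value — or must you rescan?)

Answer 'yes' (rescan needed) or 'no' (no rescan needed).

Old min = -16 at index 1
Change at index 4: 28 -> 8
Index 4 was NOT the min. New min = min(-16, 8). No rescan of other elements needed.
Needs rescan: no

Answer: no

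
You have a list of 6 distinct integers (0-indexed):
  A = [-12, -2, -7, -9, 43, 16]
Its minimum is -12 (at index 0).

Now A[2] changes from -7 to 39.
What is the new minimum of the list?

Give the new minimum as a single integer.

Answer: -12

Derivation:
Old min = -12 (at index 0)
Change: A[2] -7 -> 39
Changed element was NOT the old min.
  New min = min(old_min, new_val) = min(-12, 39) = -12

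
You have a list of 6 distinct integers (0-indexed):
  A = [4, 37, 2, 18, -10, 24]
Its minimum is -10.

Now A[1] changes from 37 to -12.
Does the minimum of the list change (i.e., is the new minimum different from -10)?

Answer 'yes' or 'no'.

Answer: yes

Derivation:
Old min = -10
Change: A[1] 37 -> -12
Changed element was NOT the min; min changes only if -12 < -10.
New min = -12; changed? yes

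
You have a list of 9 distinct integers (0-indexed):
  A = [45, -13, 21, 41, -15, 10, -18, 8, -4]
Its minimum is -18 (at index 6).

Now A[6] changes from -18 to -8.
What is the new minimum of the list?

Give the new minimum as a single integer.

Answer: -15

Derivation:
Old min = -18 (at index 6)
Change: A[6] -18 -> -8
Changed element WAS the min. Need to check: is -8 still <= all others?
  Min of remaining elements: -15
  New min = min(-8, -15) = -15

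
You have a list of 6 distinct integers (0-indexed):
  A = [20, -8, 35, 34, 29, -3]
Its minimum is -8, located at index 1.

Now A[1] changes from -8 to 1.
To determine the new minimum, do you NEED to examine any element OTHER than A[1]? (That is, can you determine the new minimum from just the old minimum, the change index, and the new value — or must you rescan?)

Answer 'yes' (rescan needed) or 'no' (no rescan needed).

Old min = -8 at index 1
Change at index 1: -8 -> 1
Index 1 WAS the min and new value 1 > old min -8. Must rescan other elements to find the new min.
Needs rescan: yes

Answer: yes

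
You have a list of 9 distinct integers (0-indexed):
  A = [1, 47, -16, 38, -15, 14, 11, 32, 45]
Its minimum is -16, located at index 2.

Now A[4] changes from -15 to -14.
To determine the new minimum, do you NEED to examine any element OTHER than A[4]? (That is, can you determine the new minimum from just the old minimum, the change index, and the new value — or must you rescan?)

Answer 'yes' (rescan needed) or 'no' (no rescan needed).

Old min = -16 at index 2
Change at index 4: -15 -> -14
Index 4 was NOT the min. New min = min(-16, -14). No rescan of other elements needed.
Needs rescan: no

Answer: no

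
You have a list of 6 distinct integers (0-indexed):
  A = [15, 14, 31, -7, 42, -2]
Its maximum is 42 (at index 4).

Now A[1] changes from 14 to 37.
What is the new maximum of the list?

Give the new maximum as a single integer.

Old max = 42 (at index 4)
Change: A[1] 14 -> 37
Changed element was NOT the old max.
  New max = max(old_max, new_val) = max(42, 37) = 42

Answer: 42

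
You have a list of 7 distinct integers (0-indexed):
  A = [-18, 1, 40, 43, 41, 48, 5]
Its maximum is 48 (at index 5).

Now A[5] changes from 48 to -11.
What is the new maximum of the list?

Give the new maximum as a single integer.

Answer: 43

Derivation:
Old max = 48 (at index 5)
Change: A[5] 48 -> -11
Changed element WAS the max -> may need rescan.
  Max of remaining elements: 43
  New max = max(-11, 43) = 43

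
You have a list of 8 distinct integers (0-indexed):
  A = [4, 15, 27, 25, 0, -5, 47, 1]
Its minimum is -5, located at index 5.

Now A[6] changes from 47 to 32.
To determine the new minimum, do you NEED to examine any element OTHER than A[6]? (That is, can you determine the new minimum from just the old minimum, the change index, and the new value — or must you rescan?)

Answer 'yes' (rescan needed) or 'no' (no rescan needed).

Old min = -5 at index 5
Change at index 6: 47 -> 32
Index 6 was NOT the min. New min = min(-5, 32). No rescan of other elements needed.
Needs rescan: no

Answer: no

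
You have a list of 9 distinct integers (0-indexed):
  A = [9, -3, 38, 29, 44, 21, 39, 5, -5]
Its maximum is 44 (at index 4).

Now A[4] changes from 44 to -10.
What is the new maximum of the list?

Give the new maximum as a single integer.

Answer: 39

Derivation:
Old max = 44 (at index 4)
Change: A[4] 44 -> -10
Changed element WAS the max -> may need rescan.
  Max of remaining elements: 39
  New max = max(-10, 39) = 39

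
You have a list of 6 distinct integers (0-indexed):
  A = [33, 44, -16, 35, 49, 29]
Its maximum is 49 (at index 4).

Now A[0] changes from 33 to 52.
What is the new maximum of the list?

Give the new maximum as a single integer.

Answer: 52

Derivation:
Old max = 49 (at index 4)
Change: A[0] 33 -> 52
Changed element was NOT the old max.
  New max = max(old_max, new_val) = max(49, 52) = 52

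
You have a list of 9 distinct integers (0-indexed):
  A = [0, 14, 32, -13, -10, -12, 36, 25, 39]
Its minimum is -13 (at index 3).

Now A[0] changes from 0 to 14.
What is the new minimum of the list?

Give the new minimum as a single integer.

Old min = -13 (at index 3)
Change: A[0] 0 -> 14
Changed element was NOT the old min.
  New min = min(old_min, new_val) = min(-13, 14) = -13

Answer: -13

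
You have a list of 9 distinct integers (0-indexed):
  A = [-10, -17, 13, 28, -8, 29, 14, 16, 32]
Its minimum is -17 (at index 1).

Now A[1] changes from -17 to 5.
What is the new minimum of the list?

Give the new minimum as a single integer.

Answer: -10

Derivation:
Old min = -17 (at index 1)
Change: A[1] -17 -> 5
Changed element WAS the min. Need to check: is 5 still <= all others?
  Min of remaining elements: -10
  New min = min(5, -10) = -10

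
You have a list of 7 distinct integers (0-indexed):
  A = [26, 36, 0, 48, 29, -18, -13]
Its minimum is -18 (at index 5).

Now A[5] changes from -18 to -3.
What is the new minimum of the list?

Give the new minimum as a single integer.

Answer: -13

Derivation:
Old min = -18 (at index 5)
Change: A[5] -18 -> -3
Changed element WAS the min. Need to check: is -3 still <= all others?
  Min of remaining elements: -13
  New min = min(-3, -13) = -13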